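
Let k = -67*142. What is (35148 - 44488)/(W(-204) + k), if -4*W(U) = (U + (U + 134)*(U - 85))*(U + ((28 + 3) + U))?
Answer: -18680/3755873 ≈ -0.0049735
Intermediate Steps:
k = -9514
W(U) = -(31 + 2*U)*(U + (-85 + U)*(134 + U))/4 (W(U) = -(U + (U + 134)*(U - 85))*(U + ((28 + 3) + U))/4 = -(U + (134 + U)*(-85 + U))*(U + (31 + U))/4 = -(U + (-85 + U)*(134 + U))*(31 + 2*U)/4 = -(31 + 2*U)*(U + (-85 + U)*(134 + U))/4)
(35148 - 44488)/(W(-204) + k) = (35148 - 44488)/((176545/2 - 131/4*(-204)² - ½*(-204)³ + (10615/2)*(-204)) - 9514) = -9340/((176545/2 - 131/4*41616 - ½*(-8489664) - 1082730) - 9514) = -9340/((176545/2 - 1362924 + 4244832 - 1082730) - 9514) = -9340/(3774901/2 - 9514) = -9340/3755873/2 = -9340*2/3755873 = -18680/3755873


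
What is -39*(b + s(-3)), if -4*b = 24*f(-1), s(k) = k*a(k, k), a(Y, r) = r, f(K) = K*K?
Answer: -117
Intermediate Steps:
f(K) = K²
s(k) = k² (s(k) = k*k = k²)
b = -6 (b = -6*(-1)² = -6 ≈ -6.0000)
-39*(b + s(-3)) = -39*(-6 + (-3)²) = -39*(-6 + 9) = -39*3 = -117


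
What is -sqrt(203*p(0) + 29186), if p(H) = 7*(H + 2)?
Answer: -2*sqrt(8007) ≈ -178.96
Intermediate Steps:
p(H) = 14 + 7*H (p(H) = 7*(2 + H) = 14 + 7*H)
-sqrt(203*p(0) + 29186) = -sqrt(203*(14 + 7*0) + 29186) = -sqrt(203*(14 + 0) + 29186) = -sqrt(203*14 + 29186) = -sqrt(2842 + 29186) = -sqrt(32028) = -2*sqrt(8007)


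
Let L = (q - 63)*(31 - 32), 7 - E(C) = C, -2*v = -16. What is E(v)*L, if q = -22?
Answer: -85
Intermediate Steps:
v = 8 (v = -½*(-16) = 8)
E(C) = 7 - C
L = 85 (L = (-22 - 63)*(31 - 32) = -85*(-1) = 85)
E(v)*L = (7 - 1*8)*85 = (7 - 8)*85 = -1*85 = -85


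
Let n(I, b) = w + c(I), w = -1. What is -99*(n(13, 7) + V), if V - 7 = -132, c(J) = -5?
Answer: 12969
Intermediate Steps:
V = -125 (V = 7 - 132 = -125)
n(I, b) = -6 (n(I, b) = -1 - 5 = -6)
-99*(n(13, 7) + V) = -99*(-6 - 125) = -99*(-131) = 12969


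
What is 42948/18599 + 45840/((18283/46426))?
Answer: 39582578874444/340045517 ≈ 1.1640e+5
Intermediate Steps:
42948/18599 + 45840/((18283/46426)) = 42948*(1/18599) + 45840/((18283*(1/46426))) = 42948/18599 + 45840/(18283/46426) = 42948/18599 + 45840*(46426/18283) = 42948/18599 + 2128167840/18283 = 39582578874444/340045517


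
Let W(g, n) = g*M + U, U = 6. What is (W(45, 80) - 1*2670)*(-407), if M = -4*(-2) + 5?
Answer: 846153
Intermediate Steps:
M = 13 (M = 8 + 5 = 13)
W(g, n) = 6 + 13*g (W(g, n) = g*13 + 6 = 13*g + 6 = 6 + 13*g)
(W(45, 80) - 1*2670)*(-407) = ((6 + 13*45) - 1*2670)*(-407) = ((6 + 585) - 2670)*(-407) = (591 - 2670)*(-407) = -2079*(-407) = 846153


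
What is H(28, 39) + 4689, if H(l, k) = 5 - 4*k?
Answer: 4538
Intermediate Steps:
H(28, 39) + 4689 = (5 - 4*39) + 4689 = (5 - 156) + 4689 = -151 + 4689 = 4538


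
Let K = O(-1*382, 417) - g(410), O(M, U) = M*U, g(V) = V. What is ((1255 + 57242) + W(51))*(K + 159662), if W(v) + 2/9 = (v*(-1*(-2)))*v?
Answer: -8026046/3 ≈ -2.6753e+6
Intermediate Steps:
K = -159704 (K = -1*382*417 - 1*410 = -382*417 - 410 = -159294 - 410 = -159704)
W(v) = -2/9 + 2*v² (W(v) = -2/9 + (v*(-1*(-2)))*v = -2/9 + (v*2)*v = -2/9 + (2*v)*v = -2/9 + 2*v²)
((1255 + 57242) + W(51))*(K + 159662) = ((1255 + 57242) + (-2/9 + 2*51²))*(-159704 + 159662) = (58497 + (-2/9 + 2*2601))*(-42) = (58497 + (-2/9 + 5202))*(-42) = (58497 + 46816/9)*(-42) = (573289/9)*(-42) = -8026046/3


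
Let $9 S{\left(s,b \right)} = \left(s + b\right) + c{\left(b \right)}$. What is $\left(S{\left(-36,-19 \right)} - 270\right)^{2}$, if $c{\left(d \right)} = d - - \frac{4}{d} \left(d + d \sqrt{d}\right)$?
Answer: $\frac{2083232}{27} - \frac{20000 i \sqrt{19}}{81} \approx 77157.0 - 1076.3 i$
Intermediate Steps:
$c{\left(d \right)} = d + \frac{4 \left(d + d^{\frac{3}{2}}\right)}{d}$ ($c{\left(d \right)} = d - - \frac{4}{d} \left(d + d^{\frac{3}{2}}\right) = d - - \frac{4 \left(d + d^{\frac{3}{2}}\right)}{d} = d + \frac{4 \left(d + d^{\frac{3}{2}}\right)}{d}$)
$S{\left(s,b \right)} = \frac{4}{9} + \frac{s}{9} + \frac{2 b}{9} + \frac{4 \sqrt{b}}{9}$ ($S{\left(s,b \right)} = \frac{\left(s + b\right) + \left(4 + b + 4 \sqrt{b}\right)}{9} = \frac{\left(b + s\right) + \left(4 + b + 4 \sqrt{b}\right)}{9} = \frac{4 + s + 2 b + 4 \sqrt{b}}{9} = \frac{4}{9} + \frac{s}{9} + \frac{2 b}{9} + \frac{4 \sqrt{b}}{9}$)
$\left(S{\left(-36,-19 \right)} - 270\right)^{2} = \left(\left(\frac{4}{9} + \frac{1}{9} \left(-36\right) + \frac{2}{9} \left(-19\right) + \frac{4 \sqrt{-19}}{9}\right) - 270\right)^{2} = \left(\left(\frac{4}{9} - 4 - \frac{38}{9} + \frac{4 i \sqrt{19}}{9}\right) - 270\right)^{2} = \left(\left(- \frac{70}{9} + \frac{4 i \sqrt{19}}{9}\right) - 270\right)^{2} = \left(- \frac{2500}{9} + \frac{4 i \sqrt{19}}{9}\right)^{2}$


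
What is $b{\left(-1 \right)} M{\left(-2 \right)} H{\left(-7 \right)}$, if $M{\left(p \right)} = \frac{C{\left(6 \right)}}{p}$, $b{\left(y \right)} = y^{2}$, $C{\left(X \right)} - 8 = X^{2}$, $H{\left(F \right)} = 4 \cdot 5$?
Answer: $-440$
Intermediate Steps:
$H{\left(F \right)} = 20$
$C{\left(X \right)} = 8 + X^{2}$
$M{\left(p \right)} = \frac{44}{p}$ ($M{\left(p \right)} = \frac{8 + 6^{2}}{p} = \frac{8 + 36}{p} = \frac{44}{p}$)
$b{\left(-1 \right)} M{\left(-2 \right)} H{\left(-7 \right)} = \left(-1\right)^{2} \frac{44}{-2} \cdot 20 = 1 \cdot 44 \left(- \frac{1}{2}\right) 20 = 1 \left(-22\right) 20 = \left(-22\right) 20 = -440$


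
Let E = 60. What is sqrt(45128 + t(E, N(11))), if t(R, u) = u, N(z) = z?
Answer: sqrt(45139) ≈ 212.46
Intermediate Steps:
sqrt(45128 + t(E, N(11))) = sqrt(45128 + 11) = sqrt(45139)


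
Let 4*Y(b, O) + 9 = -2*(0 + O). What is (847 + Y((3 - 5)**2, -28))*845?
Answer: 2902575/4 ≈ 7.2564e+5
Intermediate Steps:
Y(b, O) = -9/4 - O/2 (Y(b, O) = -9/4 + (-2*(0 + O))/4 = -9/4 + (-2*O)/4 = -9/4 - O/2)
(847 + Y((3 - 5)**2, -28))*845 = (847 + (-9/4 - 1/2*(-28)))*845 = (847 + (-9/4 + 14))*845 = (847 + 47/4)*845 = (3435/4)*845 = 2902575/4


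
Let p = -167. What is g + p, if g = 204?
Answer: 37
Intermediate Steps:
g + p = 204 - 167 = 37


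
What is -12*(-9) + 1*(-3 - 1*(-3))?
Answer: 108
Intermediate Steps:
-12*(-9) + 1*(-3 - 1*(-3)) = 108 + 1*(-3 + 3) = 108 + 1*0 = 108 + 0 = 108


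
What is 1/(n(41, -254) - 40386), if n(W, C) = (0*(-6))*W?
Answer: -1/40386 ≈ -2.4761e-5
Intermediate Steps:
n(W, C) = 0 (n(W, C) = 0*W = 0)
1/(n(41, -254) - 40386) = 1/(0 - 40386) = 1/(-40386) = -1/40386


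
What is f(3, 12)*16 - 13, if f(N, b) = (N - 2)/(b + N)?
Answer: -179/15 ≈ -11.933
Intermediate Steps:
f(N, b) = (-2 + N)/(N + b)
f(3, 12)*16 - 13 = ((-2 + 3)/(3 + 12))*16 - 13 = (1/15)*16 - 13 = 16/15 - 13 = -179/15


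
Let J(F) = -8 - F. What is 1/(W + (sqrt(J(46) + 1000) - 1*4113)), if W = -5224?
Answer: -9337/87178623 - sqrt(946)/87178623 ≈ -0.00010745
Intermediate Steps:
1/(W + (sqrt(J(46) + 1000) - 1*4113)) = 1/(-5224 + (sqrt((-8 - 1*46) + 1000) - 1*4113)) = 1/(-5224 + (sqrt((-8 - 46) + 1000) - 4113)) = 1/(-5224 + (sqrt(-54 + 1000) - 4113)) = 1/(-5224 + (sqrt(946) - 4113)) = 1/(-5224 + (-4113 + sqrt(946))) = 1/(-9337 + sqrt(946))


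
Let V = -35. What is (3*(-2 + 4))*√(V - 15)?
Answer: 30*I*√2 ≈ 42.426*I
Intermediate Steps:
(3*(-2 + 4))*√(V - 15) = (3*(-2 + 4))*√(-35 - 15) = (3*2)*√(-50) = 6*(5*I*√2) = 30*I*√2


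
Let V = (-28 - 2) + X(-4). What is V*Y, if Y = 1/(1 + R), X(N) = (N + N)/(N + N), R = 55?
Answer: -29/56 ≈ -0.51786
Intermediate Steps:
X(N) = 1 (X(N) = (2*N)/((2*N)) = (2*N)*(1/(2*N)) = 1)
V = -29 (V = (-28 - 2) + 1 = -30 + 1 = -29)
Y = 1/56 (Y = 1/(1 + 55) = 1/56 ≈ 0.017857)
V*Y = -29*1/56 = -29/56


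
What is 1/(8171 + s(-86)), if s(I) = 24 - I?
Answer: 1/8281 ≈ 0.00012076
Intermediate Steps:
1/(8171 + s(-86)) = 1/(8171 + (24 - 1*(-86))) = 1/(8171 + (24 + 86)) = 1/(8171 + 110) = 1/8281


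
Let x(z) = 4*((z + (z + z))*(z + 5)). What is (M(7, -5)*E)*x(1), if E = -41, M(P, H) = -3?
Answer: 8856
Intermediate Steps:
x(z) = 12*z*(5 + z) (x(z) = 4*((z + 2*z)*(5 + z)) = 4*((3*z)*(5 + z)) = 4*(3*z*(5 + z)) = 12*z*(5 + z))
(M(7, -5)*E)*x(1) = (-3*(-41))*(12*1*(5 + 1)) = 123*(12*1*6) = 123*72 = 8856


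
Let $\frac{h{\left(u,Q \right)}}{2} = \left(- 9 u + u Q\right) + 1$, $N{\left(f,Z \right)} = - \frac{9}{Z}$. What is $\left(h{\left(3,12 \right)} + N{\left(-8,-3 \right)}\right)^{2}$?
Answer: $529$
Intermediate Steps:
$h{\left(u,Q \right)} = 2 - 18 u + 2 Q u$ ($h{\left(u,Q \right)} = 2 \left(\left(- 9 u + u Q\right) + 1\right) = 2 \left(\left(- 9 u + Q u\right) + 1\right) = 2 \left(1 - 9 u + Q u\right) = 2 - 18 u + 2 Q u$)
$\left(h{\left(3,12 \right)} + N{\left(-8,-3 \right)}\right)^{2} = \left(\left(2 - 54 + 2 \cdot 12 \cdot 3\right) - \frac{9}{-3}\right)^{2} = \left(\left(2 - 54 + 72\right) - -3\right)^{2} = \left(20 + 3\right)^{2} = 23^{2} = 529$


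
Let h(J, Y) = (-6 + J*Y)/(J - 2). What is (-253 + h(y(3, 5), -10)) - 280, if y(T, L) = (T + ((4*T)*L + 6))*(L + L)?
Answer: -186805/344 ≈ -543.04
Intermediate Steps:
y(T, L) = 2*L*(6 + T + 4*L*T) (y(T, L) = (T + (4*L*T + 6))*(2*L) = (T + (6 + 4*L*T))*(2*L) = (6 + T + 4*L*T)*(2*L) = 2*L*(6 + T + 4*L*T))
h(J, Y) = (-6 + J*Y)/(-2 + J)
(-253 + h(y(3, 5), -10)) - 280 = (-253 + (-6 + (2*5*(6 + 3 + 4*5*3))*(-10))/(-2 + 2*5*(6 + 3 + 4*5*3))) - 280 = (-253 + (-6 + (2*5*(6 + 3 + 60))*(-10))/(-2 + 2*5*(6 + 3 + 60))) - 280 = (-253 + (-6 + (2*5*69)*(-10))/(-2 + 2*5*69)) - 280 = (-253 + (-6 + 690*(-10))/(-2 + 690)) - 280 = (-253 + (-6 - 6900)/688) - 280 = (-253 + (1/688)*(-6906)) - 280 = (-253 - 3453/344) - 280 = -90485/344 - 280 = -186805/344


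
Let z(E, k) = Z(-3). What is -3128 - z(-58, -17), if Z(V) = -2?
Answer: -3126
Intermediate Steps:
z(E, k) = -2
-3128 - z(-58, -17) = -3128 - 1*(-2) = -3128 + 2 = -3126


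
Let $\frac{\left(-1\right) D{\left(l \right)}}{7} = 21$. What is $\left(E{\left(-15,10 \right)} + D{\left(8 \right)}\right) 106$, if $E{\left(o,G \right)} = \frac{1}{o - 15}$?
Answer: $- \frac{233783}{15} \approx -15586.0$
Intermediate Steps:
$D{\left(l \right)} = -147$ ($D{\left(l \right)} = \left(-7\right) 21 = -147$)
$E{\left(o,G \right)} = \frac{1}{-15 + o}$
$\left(E{\left(-15,10 \right)} + D{\left(8 \right)}\right) 106 = \left(\frac{1}{-15 - 15} - 147\right) 106 = \left(\frac{1}{-30} - 147\right) 106 = \left(- \frac{1}{30} - 147\right) 106 = \left(- \frac{4411}{30}\right) 106 = - \frac{233783}{15}$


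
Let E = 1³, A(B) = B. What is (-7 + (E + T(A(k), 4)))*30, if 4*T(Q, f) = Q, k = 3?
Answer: -315/2 ≈ -157.50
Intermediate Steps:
E = 1
T(Q, f) = Q/4
(-7 + (E + T(A(k), 4)))*30 = (-7 + (1 + (¼)*3))*30 = (-7 + (1 + ¾))*30 = (-7 + 7/4)*30 = -21/4*30 = -315/2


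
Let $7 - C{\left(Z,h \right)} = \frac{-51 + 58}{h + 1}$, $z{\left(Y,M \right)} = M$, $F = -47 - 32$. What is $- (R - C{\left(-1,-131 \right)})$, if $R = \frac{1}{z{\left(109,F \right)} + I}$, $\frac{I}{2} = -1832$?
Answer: $\frac{3432461}{486590} \approx 7.0541$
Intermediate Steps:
$I = -3664$ ($I = 2 \left(-1832\right) = -3664$)
$F = -79$
$C{\left(Z,h \right)} = 7 - \frac{7}{1 + h}$ ($C{\left(Z,h \right)} = 7 - \frac{-51 + 58}{h + 1} = 7 - \frac{7}{1 + h}$)
$R = - \frac{1}{3743}$ ($R = \frac{1}{-79 - 3664} = \frac{1}{-3743} = - \frac{1}{3743} \approx -0.00026717$)
$- (R - C{\left(-1,-131 \right)}) = - (- \frac{1}{3743} - 7 \left(-131\right) \frac{1}{1 - 131}) = - (- \frac{1}{3743} - 7 \left(-131\right) \frac{1}{-130}) = - (- \frac{1}{3743} - 7 \left(-131\right) \left(- \frac{1}{130}\right)) = - (- \frac{1}{3743} - \frac{917}{130}) = \left(-1\right) \left(- \frac{3432461}{486590}\right) = \frac{3432461}{486590}$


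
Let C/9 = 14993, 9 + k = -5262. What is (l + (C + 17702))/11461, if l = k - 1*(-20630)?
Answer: 167998/11461 ≈ 14.658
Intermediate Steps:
k = -5271 (k = -9 - 5262 = -5271)
C = 134937 (C = 9*14993 = 134937)
l = 15359 (l = -5271 - 1*(-20630) = -5271 + 20630 = 15359)
(l + (C + 17702))/11461 = (15359 + (134937 + 17702))/11461 = (15359 + 152639)*(1/11461) = 167998*(1/11461) = 167998/11461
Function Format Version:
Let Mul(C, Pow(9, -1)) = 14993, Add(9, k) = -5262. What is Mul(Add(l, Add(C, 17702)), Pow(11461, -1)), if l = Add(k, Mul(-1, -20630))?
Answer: Rational(167998, 11461) ≈ 14.658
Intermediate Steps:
k = -5271 (k = Add(-9, -5262) = -5271)
C = 134937 (C = Mul(9, 14993) = 134937)
l = 15359 (l = Add(-5271, Mul(-1, -20630)) = Add(-5271, 20630) = 15359)
Mul(Add(l, Add(C, 17702)), Pow(11461, -1)) = Mul(Add(15359, Add(134937, 17702)), Pow(11461, -1)) = Mul(Add(15359, 152639), Rational(1, 11461)) = Mul(167998, Rational(1, 11461)) = Rational(167998, 11461)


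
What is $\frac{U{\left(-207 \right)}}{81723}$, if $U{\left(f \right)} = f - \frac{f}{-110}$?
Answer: $- \frac{7659}{2996510} \approx -0.002556$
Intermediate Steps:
$U{\left(f \right)} = \frac{111 f}{110}$ ($U{\left(f \right)} = f - f \left(- \frac{1}{110}\right) = f - - \frac{f}{110} = f + \frac{f}{110} = \frac{111 f}{110}$)
$\frac{U{\left(-207 \right)}}{81723} = \frac{\frac{111}{110} \left(-207\right)}{81723} = \left(- \frac{22977}{110}\right) \frac{1}{81723} = - \frac{7659}{2996510}$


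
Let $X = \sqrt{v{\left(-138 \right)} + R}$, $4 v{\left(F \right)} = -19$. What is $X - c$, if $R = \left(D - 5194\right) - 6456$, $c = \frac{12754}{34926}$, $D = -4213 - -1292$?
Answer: $- \frac{6377}{17463} + \frac{i \sqrt{58303}}{2} \approx -0.36517 + 120.73 i$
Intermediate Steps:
$v{\left(F \right)} = - \frac{19}{4}$ ($v{\left(F \right)} = \frac{1}{4} \left(-19\right) = - \frac{19}{4}$)
$D = -2921$ ($D = -4213 + 1292 = -2921$)
$c = \frac{6377}{17463}$ ($c = 12754 \cdot \frac{1}{34926} = \frac{6377}{17463} \approx 0.36517$)
$R = -14571$ ($R = \left(-2921 - 5194\right) - 6456 = -8115 - 6456 = -14571$)
$X = \frac{i \sqrt{58303}}{2}$ ($X = \sqrt{- \frac{19}{4} - 14571} = \sqrt{- \frac{58303}{4}} = \frac{i \sqrt{58303}}{2} \approx 120.73 i$)
$X - c = \frac{i \sqrt{58303}}{2} - \frac{6377}{17463} = - \frac{6377}{17463} + \frac{i \sqrt{58303}}{2}$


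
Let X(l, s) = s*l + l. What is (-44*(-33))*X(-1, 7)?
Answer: -11616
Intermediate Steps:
X(l, s) = l + l*s (X(l, s) = l*s + l = l + l*s)
(-44*(-33))*X(-1, 7) = (-44*(-33))*(-(1 + 7)) = 1452*(-1*8) = 1452*(-8) = -11616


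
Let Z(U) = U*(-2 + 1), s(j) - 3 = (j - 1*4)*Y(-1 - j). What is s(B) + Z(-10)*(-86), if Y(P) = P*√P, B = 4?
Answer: -857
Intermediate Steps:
Y(P) = P^(3/2)
s(j) = 3 + (-1 - j)^(3/2)*(-4 + j) (s(j) = 3 + (j - 1*4)*(-1 - j)^(3/2) = 3 + (j - 4)*(-1 - j)^(3/2) = 3 + (-4 + j)*(-1 - j)^(3/2) = 3 + (-1 - j)^(3/2)*(-4 + j))
Z(U) = -U (Z(U) = U*(-1) = -U)
s(B) + Z(-10)*(-86) = (3 - 4*(-1 - 1*4)^(3/2) + 4*(-1 - 1*4)^(3/2)) - 1*(-10)*(-86) = (3 - 4*(-1 - 4)^(3/2) + 4*(-1 - 4)^(3/2)) + 10*(-86) = (3 - (-20)*I*√5 + 4*(-5)^(3/2)) - 860 = (3 - (-20)*I*√5 + 4*(-5*I*√5)) - 860 = (3 + 20*I*√5 - 20*I*√5) - 860 = 3 - 860 = -857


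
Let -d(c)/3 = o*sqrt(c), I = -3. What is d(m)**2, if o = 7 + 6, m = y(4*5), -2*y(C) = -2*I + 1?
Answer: -10647/2 ≈ -5323.5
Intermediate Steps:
y(C) = -7/2 (y(C) = -(-2*(-3) + 1)/2 = -(6 + 1)/2 = -1/2*7 = -7/2)
m = -7/2 ≈ -3.5000
o = 13
d(c) = -39*sqrt(c)
d(m)**2 = (-39*I*sqrt(14)/2)**2 = -10647/2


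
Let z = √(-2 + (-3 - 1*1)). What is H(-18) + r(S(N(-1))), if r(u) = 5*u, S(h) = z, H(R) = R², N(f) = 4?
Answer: 324 + 5*I*√6 ≈ 324.0 + 12.247*I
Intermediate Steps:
z = I*√6 (z = √(-2 + (-3 - 1)) = √(-2 - 4) = √(-6) = I*√6 ≈ 2.4495*I)
S(h) = I*√6
H(-18) + r(S(N(-1))) = (-18)² + 5*(I*√6) = 324 + 5*I*√6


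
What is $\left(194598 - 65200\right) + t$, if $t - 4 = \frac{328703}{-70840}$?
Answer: $\frac{9166508977}{70840} \approx 1.294 \cdot 10^{5}$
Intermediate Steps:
$t = - \frac{45343}{70840}$ ($t = 4 + \frac{328703}{-70840} = 4 + 328703 \left(- \frac{1}{70840}\right) = 4 - \frac{328703}{70840} = - \frac{45343}{70840} \approx -0.64008$)
$\left(194598 - 65200\right) + t = \left(194598 - 65200\right) - \frac{45343}{70840} = 129398 - \frac{45343}{70840} = \frac{9166508977}{70840}$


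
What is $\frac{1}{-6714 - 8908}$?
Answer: $- \frac{1}{15622} \approx -6.4012 \cdot 10^{-5}$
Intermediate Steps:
$\frac{1}{-6714 - 8908} = \frac{1}{-15622} = - \frac{1}{15622}$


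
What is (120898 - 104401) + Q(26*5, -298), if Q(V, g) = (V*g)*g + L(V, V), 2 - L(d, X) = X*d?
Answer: 11544119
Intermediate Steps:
L(d, X) = 2 - X*d
Q(V, g) = 2 - V**2 + V*g**2 (Q(V, g) = (V*g)*g + (2 - V*V) = V*g**2 + (2 - V**2) = 2 - V**2 + V*g**2)
(120898 - 104401) + Q(26*5, -298) = (120898 - 104401) + (2 - (26*5)**2 + (26*5)*(-298)**2) = 16497 + (2 - 1*130**2 + 130*88804) = 16497 + (2 - 1*16900 + 11544520) = 16497 + (2 - 16900 + 11544520) = 16497 + 11527622 = 11544119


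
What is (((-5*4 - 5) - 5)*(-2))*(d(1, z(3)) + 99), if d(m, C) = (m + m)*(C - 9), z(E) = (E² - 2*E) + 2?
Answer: 5460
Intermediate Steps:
z(E) = 2 + E² - 2*E
d(m, C) = 2*m*(-9 + C) (d(m, C) = (2*m)*(-9 + C) = 2*m*(-9 + C))
(((-5*4 - 5) - 5)*(-2))*(d(1, z(3)) + 99) = (((-5*4 - 5) - 5)*(-2))*(2*1*(-9 + (2 + 3² - 2*3)) + 99) = (((-20 - 5) - 5)*(-2))*(2*1*(-9 + (2 + 9 - 6)) + 99) = ((-25 - 5)*(-2))*(2*1*(-9 + 5) + 99) = (-30*(-2))*(2*1*(-4) + 99) = 60*(-8 + 99) = 60*91 = 5460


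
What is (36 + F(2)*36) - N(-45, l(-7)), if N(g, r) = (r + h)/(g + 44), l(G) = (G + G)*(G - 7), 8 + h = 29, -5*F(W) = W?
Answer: 1193/5 ≈ 238.60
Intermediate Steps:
F(W) = -W/5
h = 21 (h = -8 + 29 = 21)
l(G) = 2*G*(-7 + G) (l(G) = (2*G)*(-7 + G) = 2*G*(-7 + G))
N(g, r) = (21 + r)/(44 + g) (N(g, r) = (r + 21)/(g + 44) = (21 + r)/(44 + g))
(36 + F(2)*36) - N(-45, l(-7)) = (36 - ⅕*2*36) - (21 + 2*(-7)*(-7 - 7))/(44 - 45) = (36 - ⅖*36) - (21 + 2*(-7)*(-14))/(-1) = (36 - 72/5) - (-1)*(21 + 196) = 108/5 - (-1)*217 = 108/5 - 1*(-217) = 108/5 + 217 = 1193/5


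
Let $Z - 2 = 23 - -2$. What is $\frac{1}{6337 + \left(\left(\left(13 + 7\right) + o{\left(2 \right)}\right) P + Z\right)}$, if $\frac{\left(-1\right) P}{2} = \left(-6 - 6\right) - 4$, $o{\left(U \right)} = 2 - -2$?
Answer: $\frac{1}{7132} \approx 0.00014021$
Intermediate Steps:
$Z = 27$ ($Z = 2 + \left(23 - -2\right) = 2 + \left(23 + 2\right) = 2 + 25 = 27$)
$o{\left(U \right)} = 4$ ($o{\left(U \right)} = 2 + 2 = 4$)
$P = 32$ ($P = - 2 \left(\left(-6 - 6\right) - 4\right) = - 2 \left(-12 - 4\right) = \left(-2\right) \left(-16\right) = 32$)
$\frac{1}{6337 + \left(\left(\left(13 + 7\right) + o{\left(2 \right)}\right) P + Z\right)} = \frac{1}{6337 + \left(\left(\left(13 + 7\right) + 4\right) 32 + 27\right)} = \frac{1}{6337 + \left(\left(20 + 4\right) 32 + 27\right)} = \frac{1}{6337 + \left(24 \cdot 32 + 27\right)} = \frac{1}{6337 + \left(768 + 27\right)} = \frac{1}{6337 + 795} = \frac{1}{7132}$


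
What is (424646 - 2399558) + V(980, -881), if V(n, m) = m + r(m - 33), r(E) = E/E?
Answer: -1975792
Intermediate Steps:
r(E) = 1
V(n, m) = 1 + m (V(n, m) = m + 1 = 1 + m)
(424646 - 2399558) + V(980, -881) = (424646 - 2399558) + (1 - 881) = -1974912 - 880 = -1975792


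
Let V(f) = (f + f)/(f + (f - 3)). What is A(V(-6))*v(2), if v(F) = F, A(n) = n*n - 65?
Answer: -3218/25 ≈ -128.72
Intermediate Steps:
V(f) = 2*f/(-3 + 2*f) (V(f) = (2*f)/(f + (-3 + f)) = (2*f)/(-3 + 2*f) = 2*f/(-3 + 2*f))
A(n) = -65 + n² (A(n) = n² - 65 = -65 + n²)
A(V(-6))*v(2) = (-65 + (2*(-6)/(-3 + 2*(-6)))²)*2 = (-65 + (2*(-6)/(-3 - 12))²)*2 = (-65 + (2*(-6)/(-15))²)*2 = (-65 + (2*(-6)*(-1/15))²)*2 = (-65 + (⅘)²)*2 = (-65 + 16/25)*2 = -1609/25*2 = -3218/25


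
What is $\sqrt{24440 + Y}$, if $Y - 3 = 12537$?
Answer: $86 \sqrt{5} \approx 192.3$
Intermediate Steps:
$Y = 12540$ ($Y = 3 + 12537 = 12540$)
$\sqrt{24440 + Y} = \sqrt{24440 + 12540} = \sqrt{36980} = 86 \sqrt{5}$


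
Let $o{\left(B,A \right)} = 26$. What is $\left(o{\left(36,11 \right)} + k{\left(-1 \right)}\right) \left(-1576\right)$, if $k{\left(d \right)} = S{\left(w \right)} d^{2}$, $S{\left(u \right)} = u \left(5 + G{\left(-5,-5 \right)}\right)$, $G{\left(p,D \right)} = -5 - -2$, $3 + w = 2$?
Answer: $-37824$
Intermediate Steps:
$w = -1$ ($w = -3 + 2 = -1$)
$G{\left(p,D \right)} = -3$ ($G{\left(p,D \right)} = -5 + 2 = -3$)
$S{\left(u \right)} = 2 u$ ($S{\left(u \right)} = u \left(5 - 3\right) = u 2 = 2 u$)
$k{\left(d \right)} = - 2 d^{2}$ ($k{\left(d \right)} = 2 \left(-1\right) d^{2} = - 2 d^{2}$)
$\left(o{\left(36,11 \right)} + k{\left(-1 \right)}\right) \left(-1576\right) = \left(26 - 2 \left(-1\right)^{2}\right) \left(-1576\right) = \left(26 - 2\right) \left(-1576\right) = 24 \left(-1576\right) = -37824$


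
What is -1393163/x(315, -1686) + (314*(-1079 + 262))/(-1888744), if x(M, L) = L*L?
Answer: -118880897789/335558508714 ≈ -0.35428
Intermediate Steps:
x(M, L) = L²
-1393163/x(315, -1686) + (314*(-1079 + 262))/(-1888744) = -1393163/((-1686)²) + (314*(-1079 + 262))/(-1888744) = -1393163/2842596 + (314*(-817))*(-1/1888744) = -1393163*1/2842596 - 256538*(-1/1888744) = -1393163/2842596 + 128269/944372 = -118880897789/335558508714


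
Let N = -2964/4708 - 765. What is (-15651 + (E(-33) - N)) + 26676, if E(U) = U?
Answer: 13838730/1177 ≈ 11758.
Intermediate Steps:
N = -901146/1177 (N = -2964*1/4708 - 765 = -741/1177 - 765 = -901146/1177 ≈ -765.63)
(-15651 + (E(-33) - N)) + 26676 = (-15651 + (-33 - 1*(-901146/1177))) + 26676 = (-15651 + (-33 + 901146/1177)) + 26676 = (-15651 + 862305/1177) + 26676 = -17558922/1177 + 26676 = 13838730/1177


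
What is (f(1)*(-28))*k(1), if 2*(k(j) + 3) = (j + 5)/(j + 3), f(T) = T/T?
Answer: 63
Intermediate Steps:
f(T) = 1
k(j) = -3 + (5 + j)/(2*(3 + j)) (k(j) = -3 + ((j + 5)/(j + 3))/2 = -3 + ((5 + j)/(3 + j))/2 = -3 + (5 + j)/(2*(3 + j)))
(f(1)*(-28))*k(1) = (1*(-28))*((-13 - 5*1)/(2*(3 + 1))) = -14*(-13 - 5)/4 = -14*(-18)/4 = -28*(-9/4) = 63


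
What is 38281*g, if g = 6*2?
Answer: 459372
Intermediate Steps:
g = 12
38281*g = 38281*12 = 459372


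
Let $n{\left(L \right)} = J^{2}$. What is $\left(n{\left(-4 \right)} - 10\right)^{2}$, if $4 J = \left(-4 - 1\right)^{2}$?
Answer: $\frac{216225}{256} \approx 844.63$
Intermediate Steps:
$J = \frac{25}{4}$ ($J = \frac{\left(-4 - 1\right)^{2}}{4} = \frac{\left(-5\right)^{2}}{4} = \frac{1}{4} \cdot 25 = \frac{25}{4} \approx 6.25$)
$n{\left(L \right)} = \frac{625}{16}$ ($n{\left(L \right)} = \left(\frac{25}{4}\right)^{2} = \frac{625}{16}$)
$\left(n{\left(-4 \right)} - 10\right)^{2} = \left(\frac{625}{16} - 10\right)^{2} = \left(\frac{465}{16}\right)^{2} = \frac{216225}{256}$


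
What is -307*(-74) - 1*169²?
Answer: -5843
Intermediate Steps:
-307*(-74) - 1*169² = 22718 - 1*28561 = 22718 - 28561 = -5843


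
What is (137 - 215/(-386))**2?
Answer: 2819291409/148996 ≈ 18922.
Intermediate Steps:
(137 - 215/(-386))**2 = (137 - 215*(-1/386))**2 = (137 + 215/386)**2 = (53097/386)**2 = 2819291409/148996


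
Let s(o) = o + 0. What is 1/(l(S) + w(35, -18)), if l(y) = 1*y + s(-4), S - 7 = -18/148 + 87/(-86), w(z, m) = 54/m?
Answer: -1591/1803 ≈ -0.88242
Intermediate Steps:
s(o) = o
S = 9334/1591 (S = 7 + (-18/148 + 87/(-86)) = 7 + (-18*1/148 + 87*(-1/86)) = 7 + (-9/74 - 87/86) = 7 - 1803/1591 = 9334/1591 ≈ 5.8668)
l(y) = -4 + y (l(y) = 1*y - 4 = y - 4 = -4 + y)
1/(l(S) + w(35, -18)) = 1/((-4 + 9334/1591) + 54/(-18)) = 1/(2970/1591 + 54*(-1/18)) = 1/(2970/1591 - 3) = 1/(-1803/1591) = -1591/1803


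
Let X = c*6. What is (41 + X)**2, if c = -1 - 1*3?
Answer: 289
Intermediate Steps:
c = -4 (c = -1 - 3 = -4)
X = -24 (X = -4*6 = -24)
(41 + X)**2 = (41 - 24)**2 = 17**2 = 289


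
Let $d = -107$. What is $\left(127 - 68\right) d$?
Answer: $-6313$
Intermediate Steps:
$\left(127 - 68\right) d = \left(127 - 68\right) \left(-107\right) = 59 \left(-107\right) = -6313$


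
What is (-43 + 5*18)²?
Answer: 2209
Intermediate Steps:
(-43 + 5*18)² = (-43 + 90)² = 47² = 2209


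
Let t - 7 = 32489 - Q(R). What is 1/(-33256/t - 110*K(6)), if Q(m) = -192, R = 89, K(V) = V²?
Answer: -4086/16184717 ≈ -0.00025246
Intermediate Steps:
t = 32688 (t = 7 + (32489 - 1*(-192)) = 7 + (32489 + 192) = 7 + 32681 = 32688)
1/(-33256/t - 110*K(6)) = 1/(-33256/32688 - 110*6²) = 1/(-33256*1/32688 - 110*36) = 1/(-4157/4086 - 3960) = 1/(-16184717/4086) = -4086/16184717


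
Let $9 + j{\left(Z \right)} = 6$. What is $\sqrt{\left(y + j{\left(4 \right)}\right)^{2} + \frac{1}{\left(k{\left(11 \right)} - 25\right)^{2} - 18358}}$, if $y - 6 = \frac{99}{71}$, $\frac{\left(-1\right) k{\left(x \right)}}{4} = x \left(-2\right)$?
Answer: $\frac{5 \sqrt{806174100179}}{1021619} \approx 4.3944$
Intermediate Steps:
$j{\left(Z \right)} = -3$ ($j{\left(Z \right)} = -9 + 6 = -3$)
$k{\left(x \right)} = 8 x$ ($k{\left(x \right)} = - 4 x \left(-2\right) = - 4 \left(- 2 x\right) = 8 x$)
$y = \frac{525}{71}$ ($y = 6 + \frac{99}{71} = \frac{525}{71} \approx 7.3944$)
$\sqrt{\left(y + j{\left(4 \right)}\right)^{2} + \frac{1}{\left(k{\left(11 \right)} - 25\right)^{2} - 18358}} = \sqrt{\left(\frac{525}{71} - 3\right)^{2} + \frac{1}{\left(8 \cdot 11 - 25\right)^{2} - 18358}} = \sqrt{\left(\frac{312}{71}\right)^{2} + \frac{1}{\left(88 - 25\right)^{2} - 18358}} = \sqrt{\frac{97344}{5041} + \frac{1}{63^{2} - 18358}} = \sqrt{\frac{97344}{5041} + \frac{1}{3969 - 18358}} = \sqrt{\frac{97344}{5041} + \frac{1}{-14389}} = \sqrt{\frac{97344}{5041} - \frac{1}{14389}} = \sqrt{\frac{1400677775}{72534949}} = \frac{5 \sqrt{806174100179}}{1021619}$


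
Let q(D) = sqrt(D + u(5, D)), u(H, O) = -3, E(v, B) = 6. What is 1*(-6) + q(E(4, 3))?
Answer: -6 + sqrt(3) ≈ -4.2680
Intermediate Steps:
q(D) = sqrt(-3 + D) (q(D) = sqrt(D - 3) = sqrt(-3 + D))
1*(-6) + q(E(4, 3)) = 1*(-6) + sqrt(-3 + 6) = -6 + sqrt(3)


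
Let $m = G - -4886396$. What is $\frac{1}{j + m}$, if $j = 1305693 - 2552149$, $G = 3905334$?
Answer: $\frac{1}{7545274} \approx 1.3253 \cdot 10^{-7}$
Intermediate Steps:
$m = 8791730$ ($m = 3905334 - -4886396 = 3905334 + 4886396 = 8791730$)
$j = -1246456$
$\frac{1}{j + m} = \frac{1}{-1246456 + 8791730} = \frac{1}{7545274}$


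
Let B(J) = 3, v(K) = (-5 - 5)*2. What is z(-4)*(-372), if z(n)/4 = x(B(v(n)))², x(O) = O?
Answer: -13392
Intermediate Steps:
v(K) = -20 (v(K) = -10*2 = -20)
z(n) = 36 (z(n) = 4*3² = 4*9 = 36)
z(-4)*(-372) = 36*(-372) = -13392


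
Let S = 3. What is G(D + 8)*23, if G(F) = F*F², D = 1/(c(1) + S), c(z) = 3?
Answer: 2705927/216 ≈ 12527.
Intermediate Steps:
D = ⅙ (D = 1/(3 + 3) = 1/6 = ⅙ ≈ 0.16667)
G(F) = F³
G(D + 8)*23 = (⅙ + 8)³*23 = (49/6)³*23 = (117649/216)*23 = 2705927/216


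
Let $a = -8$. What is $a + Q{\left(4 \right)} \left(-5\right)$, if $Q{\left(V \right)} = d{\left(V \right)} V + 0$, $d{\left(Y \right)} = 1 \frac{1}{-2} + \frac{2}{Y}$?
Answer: $-8$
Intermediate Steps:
$d{\left(Y \right)} = - \frac{1}{2} + \frac{2}{Y}$ ($d{\left(Y \right)} = 1 \left(- \frac{1}{2}\right) + \frac{2}{Y} = - \frac{1}{2} + \frac{2}{Y}$)
$Q{\left(V \right)} = 2 - \frac{V}{2}$ ($Q{\left(V \right)} = \frac{4 - V}{2 V} V + 0 = \left(2 - \frac{V}{2}\right) + 0 = 2 - \frac{V}{2}$)
$a + Q{\left(4 \right)} \left(-5\right) = -8 + \left(2 - 2\right) \left(-5\right) = -8 + 0 \left(-5\right) = -8 + 0 = -8$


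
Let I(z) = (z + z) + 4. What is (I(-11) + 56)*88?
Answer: 3344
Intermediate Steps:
I(z) = 4 + 2*z (I(z) = 2*z + 4 = 4 + 2*z)
(I(-11) + 56)*88 = ((4 + 2*(-11)) + 56)*88 = ((4 - 22) + 56)*88 = (-18 + 56)*88 = 38*88 = 3344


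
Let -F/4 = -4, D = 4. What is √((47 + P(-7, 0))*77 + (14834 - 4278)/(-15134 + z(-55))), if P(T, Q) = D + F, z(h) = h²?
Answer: 15*√3361446291/12109 ≈ 71.820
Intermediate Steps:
F = 16 (F = -4*(-4) = 16)
P(T, Q) = 20 (P(T, Q) = 4 + 16 = 20)
√((47 + P(-7, 0))*77 + (14834 - 4278)/(-15134 + z(-55))) = √((47 + 20)*77 + (14834 - 4278)/(-15134 + (-55)²)) = √(67*77 + 10556/(-15134 + 3025)) = √(5159 + 10556/(-12109)) = √(5159 + 10556*(-1/12109)) = √(5159 - 10556/12109) = √(62459775/12109) = 15*√3361446291/12109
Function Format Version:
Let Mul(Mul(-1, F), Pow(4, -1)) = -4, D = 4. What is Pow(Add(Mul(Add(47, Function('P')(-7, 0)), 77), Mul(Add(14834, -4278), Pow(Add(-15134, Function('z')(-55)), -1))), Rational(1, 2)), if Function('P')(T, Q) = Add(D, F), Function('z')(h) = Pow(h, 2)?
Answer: Mul(Rational(15, 12109), Pow(3361446291, Rational(1, 2))) ≈ 71.820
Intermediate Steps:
F = 16 (F = Mul(-4, -4) = 16)
Function('P')(T, Q) = 20 (Function('P')(T, Q) = Add(4, 16) = 20)
Pow(Add(Mul(Add(47, Function('P')(-7, 0)), 77), Mul(Add(14834, -4278), Pow(Add(-15134, Function('z')(-55)), -1))), Rational(1, 2)) = Pow(Add(Mul(Add(47, 20), 77), Mul(Add(14834, -4278), Pow(Add(-15134, Pow(-55, 2)), -1))), Rational(1, 2)) = Pow(Add(Mul(67, 77), Mul(10556, Pow(Add(-15134, 3025), -1))), Rational(1, 2)) = Pow(Add(5159, Mul(10556, Pow(-12109, -1))), Rational(1, 2)) = Pow(Add(5159, Mul(10556, Rational(-1, 12109))), Rational(1, 2)) = Pow(Add(5159, Rational(-10556, 12109)), Rational(1, 2)) = Pow(Rational(62459775, 12109), Rational(1, 2)) = Mul(Rational(15, 12109), Pow(3361446291, Rational(1, 2)))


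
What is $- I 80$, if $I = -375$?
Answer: $30000$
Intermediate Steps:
$- I 80 = - \left(-375\right) 80 = \left(-1\right) \left(-30000\right) = 30000$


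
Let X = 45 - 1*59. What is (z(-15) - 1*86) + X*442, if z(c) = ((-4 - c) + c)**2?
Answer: -6258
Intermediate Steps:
X = -14 (X = 45 - 59 = -14)
z(c) = 16 (z(c) = (-4)**2 = 16)
(z(-15) - 1*86) + X*442 = (16 - 1*86) - 14*442 = (16 - 86) - 6188 = -70 - 6188 = -6258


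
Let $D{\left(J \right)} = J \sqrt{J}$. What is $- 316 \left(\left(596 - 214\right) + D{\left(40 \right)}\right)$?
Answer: $-120712 - 25280 \sqrt{10} \approx -2.0065 \cdot 10^{5}$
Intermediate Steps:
$D{\left(J \right)} = J^{\frac{3}{2}}$
$- 316 \left(\left(596 - 214\right) + D{\left(40 \right)}\right) = - 316 \left(\left(596 - 214\right) + 40^{\frac{3}{2}}\right) = - 316 \left(\left(596 - 214\right) + 80 \sqrt{10}\right) = - 316 \left(382 + 80 \sqrt{10}\right) = -120712 - 25280 \sqrt{10}$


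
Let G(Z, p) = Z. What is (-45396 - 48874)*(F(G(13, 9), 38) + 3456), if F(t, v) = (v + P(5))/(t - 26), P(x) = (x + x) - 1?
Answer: -4230931870/13 ≈ -3.2546e+8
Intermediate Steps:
P(x) = -1 + 2*x (P(x) = 2*x - 1 = -1 + 2*x)
F(t, v) = (9 + v)/(-26 + t) (F(t, v) = (v + (-1 + 2*5))/(t - 26) = (v + (-1 + 10))/(-26 + t) = (v + 9)/(-26 + t) = (9 + v)/(-26 + t))
(-45396 - 48874)*(F(G(13, 9), 38) + 3456) = (-45396 - 48874)*((9 + 38)/(-26 + 13) + 3456) = -94270*(47/(-13) + 3456) = -94270*(-1/13*47 + 3456) = -94270*(-47/13 + 3456) = -94270*44881/13 = -4230931870/13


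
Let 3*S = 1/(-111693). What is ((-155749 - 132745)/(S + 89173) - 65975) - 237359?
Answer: -4531858243483735/14939999833 ≈ -3.0334e+5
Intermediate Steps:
S = -1/335079 (S = (1/3)/(-111693) = (1/3)*(-1/111693) = -1/335079 ≈ -2.9844e-6)
((-155749 - 132745)/(S + 89173) - 65975) - 237359 = ((-155749 - 132745)/(-1/335079 + 89173) - 65975) - 237359 = (-288494/29879999666/335079 - 65975) - 237359 = (-288494*335079/29879999666 - 65975) - 237359 = (-48334140513/14939999833 - 65975) - 237359 = -985714823122688/14939999833 - 237359 = -4531858243483735/14939999833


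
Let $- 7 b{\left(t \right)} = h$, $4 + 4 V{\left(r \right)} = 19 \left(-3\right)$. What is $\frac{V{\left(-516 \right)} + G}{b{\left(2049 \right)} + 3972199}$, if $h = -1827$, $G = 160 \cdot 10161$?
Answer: $\frac{6502979}{15889840} \approx 0.40925$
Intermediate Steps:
$G = 1625760$
$V{\left(r \right)} = - \frac{61}{4}$ ($V{\left(r \right)} = -1 + \frac{19 \left(-3\right)}{4} = -1 + \frac{1}{4} \left(-57\right) = -1 - \frac{57}{4} = - \frac{61}{4}$)
$b{\left(t \right)} = 261$ ($b{\left(t \right)} = \left(- \frac{1}{7}\right) \left(-1827\right) = 261$)
$\frac{V{\left(-516 \right)} + G}{b{\left(2049 \right)} + 3972199} = \frac{- \frac{61}{4} + 1625760}{261 + 3972199} = \frac{6502979}{4 \cdot 3972460} = \frac{6502979}{4} \cdot \frac{1}{3972460} = \frac{6502979}{15889840}$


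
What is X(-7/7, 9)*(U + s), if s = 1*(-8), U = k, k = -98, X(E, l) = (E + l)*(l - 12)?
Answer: 2544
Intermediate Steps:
X(E, l) = (-12 + l)*(E + l) (X(E, l) = (E + l)*(-12 + l) = (-12 + l)*(E + l))
U = -98
s = -8
X(-7/7, 9)*(U + s) = (9**2 - (-84)/7 - 12*9 - 7/7*9)*(-98 - 8) = (81 - (-84)/7 - 108 - 7*1/7*9)*(-106) = (81 - 12*(-1) - 108 - 1*9)*(-106) = (81 + 12 - 108 - 9)*(-106) = -24*(-106) = 2544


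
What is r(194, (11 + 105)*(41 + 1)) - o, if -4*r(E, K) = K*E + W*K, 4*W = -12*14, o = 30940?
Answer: -216076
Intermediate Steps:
W = -42 (W = (-12*14)/4 = (1/4)*(-168) = -42)
r(E, K) = 21*K/2 - E*K/4 (r(E, K) = -(K*E - 42*K)/4 = -(E*K - 42*K)/4 = -(-42*K + E*K)/4 = 21*K/2 - E*K/4)
r(194, (11 + 105)*(41 + 1)) - o = ((11 + 105)*(41 + 1))*(42 - 1*194)/4 - 1*30940 = (116*42)*(42 - 194)/4 - 30940 = (1/4)*4872*(-152) - 30940 = -185136 - 30940 = -216076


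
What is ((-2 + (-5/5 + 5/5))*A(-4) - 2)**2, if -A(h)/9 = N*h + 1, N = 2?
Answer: 16384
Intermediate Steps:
A(h) = -9 - 18*h (A(h) = -9*(2*h + 1) = -9*(1 + 2*h) = -9 - 18*h)
((-2 + (-5/5 + 5/5))*A(-4) - 2)**2 = ((-2 + (-5/5 + 5/5))*(-9 - 18*(-4)) - 2)**2 = ((-2 + (-5*1/5 + 5*(1/5)))*(-9 + 72) - 2)**2 = ((-2 + (-1 + 1))*63 - 2)**2 = ((-2 + 0)*63 - 2)**2 = (-2*63 - 2)**2 = (-126 - 2)**2 = (-128)**2 = 16384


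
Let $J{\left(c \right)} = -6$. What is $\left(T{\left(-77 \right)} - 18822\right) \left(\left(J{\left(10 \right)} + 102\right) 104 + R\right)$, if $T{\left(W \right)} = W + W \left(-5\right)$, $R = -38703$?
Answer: $531703566$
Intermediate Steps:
$T{\left(W \right)} = - 4 W$ ($T{\left(W \right)} = W - 5 W = - 4 W$)
$\left(T{\left(-77 \right)} - 18822\right) \left(\left(J{\left(10 \right)} + 102\right) 104 + R\right) = \left(\left(-4\right) \left(-77\right) - 18822\right) \left(\left(-6 + 102\right) 104 - 38703\right) = \left(308 - 18822\right) \left(96 \cdot 104 - 38703\right) = - 18514 \left(9984 - 38703\right) = \left(-18514\right) \left(-28719\right) = 531703566$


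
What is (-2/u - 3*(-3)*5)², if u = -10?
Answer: 51076/25 ≈ 2043.0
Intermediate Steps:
(-2/u - 3*(-3)*5)² = (-2/(-10) - 3*(-3)*5)² = (-2*(-⅒) + 9*5)² = (⅕ + 45)² = (226/5)² = 51076/25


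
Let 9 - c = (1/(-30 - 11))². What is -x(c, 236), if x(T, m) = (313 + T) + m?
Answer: -937997/1681 ≈ -558.00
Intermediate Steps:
c = 15128/1681 (c = 9 - (1/(-30 - 11))² = 9 - (1/(-41))² = 9 - (-1/41)² = 9 - 1*1/1681 = 9 - 1/1681 = 15128/1681 ≈ 8.9994)
x(T, m) = 313 + T + m
-x(c, 236) = -(313 + 15128/1681 + 236) = -1*937997/1681 = -937997/1681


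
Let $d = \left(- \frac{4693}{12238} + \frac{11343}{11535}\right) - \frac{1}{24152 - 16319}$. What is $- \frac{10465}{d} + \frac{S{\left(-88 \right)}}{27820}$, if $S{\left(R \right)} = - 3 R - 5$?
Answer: $- \frac{107307739464305950619}{6149814947279380} \approx -17449.0$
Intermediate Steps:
$S{\left(R \right)} = -5 - 3 R$
$d = \frac{221057330959}{368582676630}$ ($d = \left(\left(-4693\right) \frac{1}{12238} + 11343 \cdot \frac{1}{11535}\right) - \frac{1}{7833} = \left(- \frac{4693}{12238} + \frac{3781}{3845}\right) - \frac{1}{7833} = \frac{28227293}{47055110} - \frac{1}{7833} = \frac{221057330959}{368582676630} \approx 0.59975$)
$- \frac{10465}{d} + \frac{S{\left(-88 \right)}}{27820} = - \frac{10465}{\frac{221057330959}{368582676630}} + \frac{-5 - -264}{27820} = \left(-10465\right) \frac{368582676630}{221057330959} + \left(-5 + 264\right) \frac{1}{27820} = - \frac{3857217710932950}{221057330959} + 259 \cdot \frac{1}{27820} = - \frac{3857217710932950}{221057330959} + \frac{259}{27820} = - \frac{107307739464305950619}{6149814947279380}$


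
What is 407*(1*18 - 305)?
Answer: -116809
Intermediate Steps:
407*(1*18 - 305) = 407*(18 - 305) = 407*(-287) = -116809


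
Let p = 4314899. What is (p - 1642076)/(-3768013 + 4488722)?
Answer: 2672823/720709 ≈ 3.7086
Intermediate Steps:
(p - 1642076)/(-3768013 + 4488722) = (4314899 - 1642076)/(-3768013 + 4488722) = 2672823/720709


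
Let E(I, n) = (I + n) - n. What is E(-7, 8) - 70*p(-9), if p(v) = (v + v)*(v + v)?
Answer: -22687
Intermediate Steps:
E(I, n) = I
p(v) = 4*v² (p(v) = (2*v)*(2*v) = 4*v²)
E(-7, 8) - 70*p(-9) = -7 - 280*(-9)² = -7 - 280*81 = -7 - 70*324 = -7 - 22680 = -22687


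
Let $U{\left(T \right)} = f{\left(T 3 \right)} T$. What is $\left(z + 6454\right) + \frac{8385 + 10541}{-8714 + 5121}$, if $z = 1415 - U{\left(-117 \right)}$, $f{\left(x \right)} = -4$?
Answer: $\frac{26572867}{3593} \approx 7395.7$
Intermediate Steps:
$U{\left(T \right)} = - 4 T$
$z = 947$ ($z = 1415 - \left(-4\right) \left(-117\right) = 1415 - 468 = 947$)
$\left(z + 6454\right) + \frac{8385 + 10541}{-8714 + 5121} = \left(947 + 6454\right) + \frac{8385 + 10541}{-8714 + 5121} = 7401 + \frac{18926}{-3593} = 7401 + 18926 \left(- \frac{1}{3593}\right) = 7401 - \frac{18926}{3593} = \frac{26572867}{3593}$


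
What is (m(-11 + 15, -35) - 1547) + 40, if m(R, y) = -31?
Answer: -1538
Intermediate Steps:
(m(-11 + 15, -35) - 1547) + 40 = (-31 - 1547) + 40 = -1578 + 40 = -1538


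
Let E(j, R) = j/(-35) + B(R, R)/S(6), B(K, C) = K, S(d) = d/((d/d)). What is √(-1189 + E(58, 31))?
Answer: I*√52280130/210 ≈ 34.431*I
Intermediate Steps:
S(d) = d (S(d) = d/1 = d*1 = d)
E(j, R) = -j/35 + R/6 (E(j, R) = j/(-35) + R/6 = j*(-1/35) + R*(⅙) = -j/35 + R/6)
√(-1189 + E(58, 31)) = √(-1189 + (-1/35*58 + (⅙)*31)) = √(-1189 + (-58/35 + 31/6)) = √(-1189 + 737/210) = √(-248953/210) = I*√52280130/210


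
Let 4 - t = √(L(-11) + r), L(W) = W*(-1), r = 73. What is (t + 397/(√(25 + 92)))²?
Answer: (156 - 78*√21 + 397*√13)²/1521 ≈ 994.61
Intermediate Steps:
L(W) = -W
t = 4 - 2*√21 (t = 4 - √(-1*(-11) + 73) = 4 - √(11 + 73) = 4 - √84 = 4 - 2*√21 ≈ -5.1652)
(t + 397/(√(25 + 92)))² = ((4 - 2*√21) + 397/(√(25 + 92)))² = ((4 - 2*√21) + 397/(√117))² = ((4 - 2*√21) + 397/((3*√13)))² = ((4 - 2*√21) + 397*(√13/39))² = ((4 - 2*√21) + 397*√13/39)² = (4 - 2*√21 + 397*√13/39)²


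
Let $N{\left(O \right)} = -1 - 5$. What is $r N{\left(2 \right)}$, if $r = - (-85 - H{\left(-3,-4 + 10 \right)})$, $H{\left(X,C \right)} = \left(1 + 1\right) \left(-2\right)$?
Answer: $-486$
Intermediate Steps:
$H{\left(X,C \right)} = -4$ ($H{\left(X,C \right)} = 2 \left(-2\right) = -4$)
$N{\left(O \right)} = -6$
$r = 81$ ($r = - (-85 - -4) = - (-85 + 4) = \left(-1\right) \left(-81\right) = 81$)
$r N{\left(2 \right)} = 81 \left(-6\right) = -486$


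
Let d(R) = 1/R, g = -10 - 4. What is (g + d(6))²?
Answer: 6889/36 ≈ 191.36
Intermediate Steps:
g = -14
(g + d(6))² = (-14 + 1/6)² = (-14 + ⅙)² = (-83/6)² = 6889/36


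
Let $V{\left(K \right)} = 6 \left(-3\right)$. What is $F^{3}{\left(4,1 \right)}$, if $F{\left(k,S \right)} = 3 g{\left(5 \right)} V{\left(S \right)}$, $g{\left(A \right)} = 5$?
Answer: $-19683000$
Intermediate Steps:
$V{\left(K \right)} = -18$
$F{\left(k,S \right)} = -270$ ($F{\left(k,S \right)} = 3 \cdot 5 \left(-18\right) = 15 \left(-18\right) = -270$)
$F^{3}{\left(4,1 \right)} = \left(-270\right)^{3} = -19683000$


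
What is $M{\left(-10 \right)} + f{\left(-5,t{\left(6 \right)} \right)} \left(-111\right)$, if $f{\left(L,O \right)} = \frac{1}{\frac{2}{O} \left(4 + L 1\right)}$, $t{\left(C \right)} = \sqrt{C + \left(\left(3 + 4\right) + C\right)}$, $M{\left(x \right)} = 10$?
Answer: $10 + \frac{111 \sqrt{19}}{2} \approx 251.92$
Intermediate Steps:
$t{\left(C \right)} = \sqrt{7 + 2 C}$ ($t{\left(C \right)} = \sqrt{C + \left(7 + C\right)} = \sqrt{7 + 2 C}$)
$f{\left(L,O \right)} = \frac{O}{2 \left(4 + L\right)}$ ($f{\left(L,O \right)} = \frac{1}{\frac{2}{O} \left(4 + L\right)} = \frac{1}{2 \frac{1}{O} \left(4 + L\right)} = \frac{O}{2 \left(4 + L\right)}$)
$M{\left(-10 \right)} + f{\left(-5,t{\left(6 \right)} \right)} \left(-111\right) = 10 + \frac{\sqrt{7 + 2 \cdot 6}}{2 \left(4 - 5\right)} \left(-111\right) = 10 + \frac{\sqrt{7 + 12}}{2 \left(-1\right)} \left(-111\right) = 10 + \frac{1}{2} \sqrt{19} \left(-1\right) \left(-111\right) = 10 + - \frac{\sqrt{19}}{2} \left(-111\right) = 10 + \frac{111 \sqrt{19}}{2}$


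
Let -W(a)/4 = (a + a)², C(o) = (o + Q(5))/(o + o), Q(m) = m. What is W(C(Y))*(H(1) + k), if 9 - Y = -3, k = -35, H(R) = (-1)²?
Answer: 4913/18 ≈ 272.94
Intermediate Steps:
H(R) = 1
Y = 12 (Y = 9 - 1*(-3) = 9 + 3 = 12)
C(o) = (5 + o)/(2*o) (C(o) = (o + 5)/(o + o) = (5 + o)/((2*o)) = (5 + o)*(1/(2*o)) = (5 + o)/(2*o))
W(a) = -16*a² (W(a) = -4*(a + a)² = -4*4*a² = -16*a²)
W(C(Y))*(H(1) + k) = (-16*(5 + 12)²/576)*(1 - 35) = -16*((½)*(1/12)*17)²*(-34) = -16*(17/24)²*(-34) = -16*289/576*(-34) = -289/36*(-34) = 4913/18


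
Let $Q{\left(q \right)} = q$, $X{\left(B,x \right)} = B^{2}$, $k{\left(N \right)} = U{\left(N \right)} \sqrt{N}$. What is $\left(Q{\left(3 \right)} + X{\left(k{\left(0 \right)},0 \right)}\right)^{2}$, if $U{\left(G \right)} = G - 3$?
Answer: $9$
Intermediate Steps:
$U{\left(G \right)} = -3 + G$
$k{\left(N \right)} = \sqrt{N} \left(-3 + N\right)$ ($k{\left(N \right)} = \left(-3 + N\right) \sqrt{N} = \sqrt{N} \left(-3 + N\right)$)
$\left(Q{\left(3 \right)} + X{\left(k{\left(0 \right)},0 \right)}\right)^{2} = \left(3 + \left(\sqrt{0} \left(-3 + 0\right)\right)^{2}\right)^{2} = \left(3 + \left(0 \left(-3\right)\right)^{2}\right)^{2} = \left(3 + 0^{2}\right)^{2} = \left(3 + 0\right)^{2} = 3^{2} = 9$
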